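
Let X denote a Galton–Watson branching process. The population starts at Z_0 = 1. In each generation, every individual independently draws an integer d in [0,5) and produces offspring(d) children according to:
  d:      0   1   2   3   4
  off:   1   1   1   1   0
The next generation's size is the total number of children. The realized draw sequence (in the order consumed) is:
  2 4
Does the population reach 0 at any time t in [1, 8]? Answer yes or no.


gen 0: Z_0=1, draws=[2], offspring=[1], Z_1=1
gen 1: Z_1=1, draws=[4], offspring=[0], Z_2=0
gen 2: Z_2=0, draws=[], offspring=[], Z_3=0
gen 3: Z_3=0, draws=[], offspring=[], Z_4=0
gen 4: Z_4=0, draws=[], offspring=[], Z_5=0
gen 5: Z_5=0, draws=[], offspring=[], Z_6=0
gen 6: Z_6=0, draws=[], offspring=[], Z_7=0
gen 7: Z_7=0, draws=[], offspring=[], Z_8=0

yes


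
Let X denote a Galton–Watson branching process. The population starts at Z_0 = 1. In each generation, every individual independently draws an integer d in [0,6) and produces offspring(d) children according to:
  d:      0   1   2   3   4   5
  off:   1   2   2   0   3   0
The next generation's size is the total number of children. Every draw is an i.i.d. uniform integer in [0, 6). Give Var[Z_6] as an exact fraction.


Outcome values over d=0..5: [1, 2, 2, 0, 3, 0]
Σy = 8, Σy² = 18, M = 6
μ = 8/6 = 4/3,  σ² = 18/6 − (4/3)² = 11/9
V_0 = 0, E_0 = 1
V_1 = 11/9·E_0 + (4/3)²·V_0 = 11/9;  E_1 = 4/3
V_2 = 11/9·E_1 + (4/3)²·V_1 = 308/81;  E_2 = 16/9
V_3 = 11/9·E_2 + (4/3)²·V_2 = 6512/729;  E_3 = 64/27
V_4 = 11/9·E_3 + (4/3)²·V_3 = 123200/6561;  E_4 = 256/81
V_5 = 11/9·E_4 + (4/3)²·V_4 = 2199296/59049;  E_5 = 1024/243
V_6 = 11/9·E_5 + (4/3)²·V_5 = 37925888/531441;  E_6 = 4096/729

37925888/531441


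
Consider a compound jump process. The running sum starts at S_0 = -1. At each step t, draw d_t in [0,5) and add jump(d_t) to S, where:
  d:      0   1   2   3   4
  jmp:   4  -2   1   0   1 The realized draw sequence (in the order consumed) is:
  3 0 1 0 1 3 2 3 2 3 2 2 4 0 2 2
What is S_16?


t=0: S=-1, d=3, jump=0, S_1=-1
t=1: S=-1, d=0, jump=4, S_2=3
t=2: S=3, d=1, jump=-2, S_3=1
t=3: S=1, d=0, jump=4, S_4=5
t=4: S=5, d=1, jump=-2, S_5=3
t=5: S=3, d=3, jump=0, S_6=3
t=6: S=3, d=2, jump=1, S_7=4
t=7: S=4, d=3, jump=0, S_8=4
t=8: S=4, d=2, jump=1, S_9=5
t=9: S=5, d=3, jump=0, S_10=5
t=10: S=5, d=2, jump=1, S_11=6
t=11: S=6, d=2, jump=1, S_12=7
t=12: S=7, d=4, jump=1, S_13=8
t=13: S=8, d=0, jump=4, S_14=12
t=14: S=12, d=2, jump=1, S_15=13
t=15: S=13, d=2, jump=1, S_16=14

14


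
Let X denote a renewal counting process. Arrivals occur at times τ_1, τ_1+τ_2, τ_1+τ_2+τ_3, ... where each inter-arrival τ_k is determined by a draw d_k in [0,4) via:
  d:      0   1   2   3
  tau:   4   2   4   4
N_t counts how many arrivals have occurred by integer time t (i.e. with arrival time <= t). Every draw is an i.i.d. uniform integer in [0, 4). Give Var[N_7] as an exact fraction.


Inter-arrival values over d=0..3: [4, 2, 4, 4]
Each d has probability 1/4, so the pmf of τ is: f(2) = 1/4, f(4) = 3/4
Let p_n(j) = P(N_n = j), with p_0 = [1]. Condition on τ_1: p_n(0) = P(τ > n), and for j >= 1, p_n(j) = Σ_{k<=n} f(k)·p_{n−k}(j−1)
p_1 = [1]  (j = 0)
p_2 = [3/4, 1/4]  (j = 0..1)
p_3 = [3/4, 1/4]  (j = 0..1)
p_4 = [0, 15/16, 1/16]  (j = 0..2)
p_5 = [0, 15/16, 1/16]  (j = 0..2)
p_6 = [0, 9/16, 27/64, 1/64]  (j = 0..3)
p_7 = [0, 9/16, 27/64, 1/64]  (j = 0..3)
E[N_7] = Σ j·p_7(j) = 93/64;  E[N_7²] = Σ j²·p_7(j) = 153/64
Var[N_7] = 153/64 − (93/64)² = 1143/4096

1143/4096


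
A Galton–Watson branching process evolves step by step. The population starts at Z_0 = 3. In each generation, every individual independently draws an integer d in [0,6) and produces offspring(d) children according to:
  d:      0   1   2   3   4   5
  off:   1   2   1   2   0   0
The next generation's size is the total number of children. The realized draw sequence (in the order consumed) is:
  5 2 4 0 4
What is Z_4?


gen 0: Z_0=3, draws=[5, 2, 4], offspring=[0, 1, 0], Z_1=1
gen 1: Z_1=1, draws=[0], offspring=[1], Z_2=1
gen 2: Z_2=1, draws=[4], offspring=[0], Z_3=0
gen 3: Z_3=0, draws=[], offspring=[], Z_4=0

0


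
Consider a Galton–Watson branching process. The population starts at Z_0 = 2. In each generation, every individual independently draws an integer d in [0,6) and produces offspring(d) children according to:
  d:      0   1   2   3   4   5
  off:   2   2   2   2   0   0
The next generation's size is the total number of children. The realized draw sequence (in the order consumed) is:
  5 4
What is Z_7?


gen 0: Z_0=2, draws=[5, 4], offspring=[0, 0], Z_1=0
gen 1: Z_1=0, draws=[], offspring=[], Z_2=0
gen 2: Z_2=0, draws=[], offspring=[], Z_3=0
gen 3: Z_3=0, draws=[], offspring=[], Z_4=0
gen 4: Z_4=0, draws=[], offspring=[], Z_5=0
gen 5: Z_5=0, draws=[], offspring=[], Z_6=0
gen 6: Z_6=0, draws=[], offspring=[], Z_7=0

0


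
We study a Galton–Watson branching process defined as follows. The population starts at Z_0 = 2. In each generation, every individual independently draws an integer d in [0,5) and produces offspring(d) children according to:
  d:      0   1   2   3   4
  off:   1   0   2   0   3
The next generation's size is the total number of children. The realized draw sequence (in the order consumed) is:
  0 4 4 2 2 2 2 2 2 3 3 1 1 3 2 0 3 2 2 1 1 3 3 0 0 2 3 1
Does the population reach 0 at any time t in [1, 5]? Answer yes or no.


no

gen 0: Z_0=2, draws=[0, 4], offspring=[1, 3], Z_1=4
gen 1: Z_1=4, draws=[4, 2, 2, 2], offspring=[3, 2, 2, 2], Z_2=9
gen 2: Z_2=9, draws=[2, 2, 2, 3, 3, 1, 1, 3, 2], offspring=[2, 2, 2, 0, 0, 0, 0, 0, 2], Z_3=8
gen 3: Z_3=8, draws=[0, 3, 2, 2, 1, 1, 3, 3], offspring=[1, 0, 2, 2, 0, 0, 0, 0], Z_4=5
gen 4: Z_4=5, draws=[0, 0, 2, 3, 1], offspring=[1, 1, 2, 0, 0], Z_5=4


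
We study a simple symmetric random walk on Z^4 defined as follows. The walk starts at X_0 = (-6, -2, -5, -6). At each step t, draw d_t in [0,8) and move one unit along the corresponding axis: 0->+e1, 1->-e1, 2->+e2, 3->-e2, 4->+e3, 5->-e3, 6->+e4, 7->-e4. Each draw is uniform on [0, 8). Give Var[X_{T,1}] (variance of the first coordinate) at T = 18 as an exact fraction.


9/2

Outcome values over d=0..7: [1, -1, 0, 0, 0, 0, 0, 0]
Σy = 0, Σy² = 2, M = 8
μ = 0/8 = 0,  σ² = 2/8 − (0)² = 1/4
Independent increments: Var[X_18] = 18·σ² = 18·(1/4) = 9/2


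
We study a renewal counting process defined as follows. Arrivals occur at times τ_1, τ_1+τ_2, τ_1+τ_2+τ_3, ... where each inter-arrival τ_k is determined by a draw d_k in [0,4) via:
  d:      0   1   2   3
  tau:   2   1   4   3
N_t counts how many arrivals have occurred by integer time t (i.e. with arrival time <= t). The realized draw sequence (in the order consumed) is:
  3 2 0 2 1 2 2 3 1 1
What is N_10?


3

draw d_1=3: τ_1=3, arrival time A_1=3
draw d_2=2: τ_2=4, arrival time A_2=7
draw d_3=0: τ_3=2, arrival time A_3=9
draw d_4=2: τ_4=4, arrival time A_4=13
draw d_5=1: τ_5=1, arrival time A_5=14
draw d_6=2: τ_6=4, arrival time A_6=18
draw d_7=2: τ_7=4, arrival time A_7=22
draw d_8=3: τ_8=3, arrival time A_8=25
draw d_9=1: τ_9=1, arrival time A_9=26
draw d_10=1: τ_10=1, arrival time A_10=27
N_t over t=0..10: 0:0 1:0 2:0 3:1 4:1 5:1 6:1 7:2 8:2 9:3 10:3


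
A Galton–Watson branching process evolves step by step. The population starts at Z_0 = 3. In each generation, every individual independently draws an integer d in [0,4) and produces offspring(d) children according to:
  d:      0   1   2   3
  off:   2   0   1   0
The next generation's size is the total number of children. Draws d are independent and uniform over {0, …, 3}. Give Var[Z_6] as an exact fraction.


Outcome values over d=0..3: [2, 0, 1, 0]
Σy = 3, Σy² = 5, M = 4
μ = 3/4 = 3/4,  σ² = 5/4 − (3/4)² = 11/16
V_0 = 0, E_0 = 3
V_1 = 11/16·E_0 + (3/4)²·V_0 = 33/16;  E_1 = 9/4
V_2 = 11/16·E_1 + (3/4)²·V_1 = 693/256;  E_2 = 27/16
V_3 = 11/16·E_2 + (3/4)²·V_2 = 10989/4096;  E_3 = 81/64
V_4 = 11/16·E_3 + (3/4)²·V_3 = 155925/65536;  E_4 = 243/256
V_5 = 11/16·E_4 + (3/4)²·V_4 = 2087613/1048576;  E_5 = 729/1024
V_6 = 11/16·E_5 + (3/4)²·V_5 = 26999973/16777216;  E_6 = 2187/4096

26999973/16777216


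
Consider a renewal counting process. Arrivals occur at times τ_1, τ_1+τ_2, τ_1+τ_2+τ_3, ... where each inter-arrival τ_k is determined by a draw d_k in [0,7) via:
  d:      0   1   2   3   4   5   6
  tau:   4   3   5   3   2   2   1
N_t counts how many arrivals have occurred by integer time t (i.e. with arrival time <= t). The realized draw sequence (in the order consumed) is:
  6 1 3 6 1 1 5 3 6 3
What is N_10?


4

draw d_1=6: τ_1=1, arrival time A_1=1
draw d_2=1: τ_2=3, arrival time A_2=4
draw d_3=3: τ_3=3, arrival time A_3=7
draw d_4=6: τ_4=1, arrival time A_4=8
draw d_5=1: τ_5=3, arrival time A_5=11
draw d_6=1: τ_6=3, arrival time A_6=14
draw d_7=5: τ_7=2, arrival time A_7=16
draw d_8=3: τ_8=3, arrival time A_8=19
draw d_9=6: τ_9=1, arrival time A_9=20
draw d_10=3: τ_10=3, arrival time A_10=23
N_t over t=0..10: 0:0 1:1 2:1 3:1 4:2 5:2 6:2 7:3 8:4 9:4 10:4


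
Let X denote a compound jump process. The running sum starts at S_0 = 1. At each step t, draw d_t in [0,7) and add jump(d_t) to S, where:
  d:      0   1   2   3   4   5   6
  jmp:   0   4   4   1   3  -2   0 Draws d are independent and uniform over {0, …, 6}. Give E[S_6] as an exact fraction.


67/7

Outcome values over d=0..6: [0, 4, 4, 1, 3, -2, 0]
Σy = 10, Σy² = 46, M = 7
μ = 10/7 = 10/7,  σ² = 46/7 − (10/7)² = 222/49
E[S_6] = 1 + 6·(10/7) = 67/7


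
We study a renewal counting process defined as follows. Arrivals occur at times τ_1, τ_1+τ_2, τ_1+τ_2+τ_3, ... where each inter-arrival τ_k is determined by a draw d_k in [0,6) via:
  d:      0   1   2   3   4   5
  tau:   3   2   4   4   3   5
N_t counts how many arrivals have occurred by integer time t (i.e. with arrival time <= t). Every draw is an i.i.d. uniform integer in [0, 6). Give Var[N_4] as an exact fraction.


227/1296

Inter-arrival values over d=0..5: [3, 2, 4, 4, 3, 5]
Each d has probability 1/6, so the pmf of τ is: f(2) = 1/6, f(3) = 1/3, f(4) = 1/3, f(5) = 1/6
Let p_n(j) = P(N_n = j), with p_0 = [1]. Condition on τ_1: p_n(0) = P(τ > n), and for j >= 1, p_n(j) = Σ_{k<=n} f(k)·p_{n−k}(j−1)
p_1 = [1]  (j = 0)
p_2 = [5/6, 1/6]  (j = 0..1)
p_3 = [1/2, 1/2]  (j = 0..1)
p_4 = [1/6, 29/36, 1/36]  (j = 0..2)
E[N_4] = Σ j·p_4(j) = 31/36;  E[N_4²] = Σ j²·p_4(j) = 11/12
Var[N_4] = 11/12 − (31/36)² = 227/1296


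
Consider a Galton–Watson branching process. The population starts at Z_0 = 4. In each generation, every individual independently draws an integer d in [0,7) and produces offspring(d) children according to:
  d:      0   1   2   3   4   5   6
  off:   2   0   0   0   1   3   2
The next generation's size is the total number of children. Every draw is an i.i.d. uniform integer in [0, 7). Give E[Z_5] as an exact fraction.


Outcome values over d=0..6: [2, 0, 0, 0, 1, 3, 2]
Σy = 8, Σy² = 18, M = 7
μ = 8/7 = 8/7,  σ² = 18/7 − (8/7)² = 62/49
E[Z_0] = 4
E[Z_1] = 8/7·E[Z_0] = 32/7
E[Z_2] = 8/7·E[Z_1] = 256/49
E[Z_3] = 8/7·E[Z_2] = 2048/343
E[Z_4] = 8/7·E[Z_3] = 16384/2401
E[Z_5] = 8/7·E[Z_4] = 131072/16807

131072/16807


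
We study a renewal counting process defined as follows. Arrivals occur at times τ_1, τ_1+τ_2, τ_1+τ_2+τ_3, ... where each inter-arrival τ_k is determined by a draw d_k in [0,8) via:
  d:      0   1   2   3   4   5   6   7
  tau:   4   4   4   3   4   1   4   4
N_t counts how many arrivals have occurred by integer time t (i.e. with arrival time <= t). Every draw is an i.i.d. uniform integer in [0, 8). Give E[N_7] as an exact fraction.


Inter-arrival values over d=0..7: [4, 4, 4, 3, 4, 1, 4, 4]
Each d has probability 1/8, so the pmf of τ is: f(1) = 1/8, f(3) = 1/8, f(4) = 3/4
Renewal equation for m(n) = E[N_n]: condition on τ_1 = k (if k <= n, one arrival plus a fresh copy on the remaining n−k steps): m(n) = F(n) + Σ_{k<=n} f(k)·m(n−k), where F(n) = P(τ <= n) and m(0) = 0
m(1) = F(1) = 1/8
m(2) = F(2) + f(1)·m(1) = 1/8 + 1/8·1/8 = 9/64
m(3) = F(3) + f(1)·m(2) = 1/4 + 1/8·9/64 = 137/512
m(4) = F(4) + f(1)·m(3) + f(3)·m(1) = 1 + 1/8·137/512 + 1/8·1/8 = 4297/4096
m(5) = F(5) + f(1)·m(4) + f(3)·m(2) + f(4)·m(1) = 1 + 1/8·4297/4096 + 1/8·9/64 + 3/4·1/8 = 40713/32768
m(6) = F(6) + f(1)·m(5) + f(3)·m(3) + f(4)·m(2) = 1 + 1/8·40713/32768 + 1/8·137/512 + 3/4·9/64 = 339273/262144
m(7) = F(7) + f(1)·m(6) + f(3)·m(4) + f(4)·m(3) = 1 + 1/8·339273/262144 + 1/8·4297/4096 + 3/4·137/512 = 3132297/2097152
E[N_7] = m(7) = 3132297/2097152

3132297/2097152


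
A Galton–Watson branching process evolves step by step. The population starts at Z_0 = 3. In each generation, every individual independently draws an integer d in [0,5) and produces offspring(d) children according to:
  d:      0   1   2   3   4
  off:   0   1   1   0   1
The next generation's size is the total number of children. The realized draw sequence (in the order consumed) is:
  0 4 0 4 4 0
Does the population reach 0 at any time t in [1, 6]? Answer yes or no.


yes

gen 0: Z_0=3, draws=[0, 4, 0], offspring=[0, 1, 0], Z_1=1
gen 1: Z_1=1, draws=[4], offspring=[1], Z_2=1
gen 2: Z_2=1, draws=[4], offspring=[1], Z_3=1
gen 3: Z_3=1, draws=[0], offspring=[0], Z_4=0
gen 4: Z_4=0, draws=[], offspring=[], Z_5=0
gen 5: Z_5=0, draws=[], offspring=[], Z_6=0


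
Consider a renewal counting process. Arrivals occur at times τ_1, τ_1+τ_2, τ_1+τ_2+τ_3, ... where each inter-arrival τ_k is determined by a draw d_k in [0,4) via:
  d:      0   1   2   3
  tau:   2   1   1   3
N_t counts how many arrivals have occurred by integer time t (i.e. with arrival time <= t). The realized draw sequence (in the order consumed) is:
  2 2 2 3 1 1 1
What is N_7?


draw d_1=2: τ_1=1, arrival time A_1=1
draw d_2=2: τ_2=1, arrival time A_2=2
draw d_3=2: τ_3=1, arrival time A_3=3
draw d_4=3: τ_4=3, arrival time A_4=6
draw d_5=1: τ_5=1, arrival time A_5=7
draw d_6=1: τ_6=1, arrival time A_6=8
draw d_7=1: τ_7=1, arrival time A_7=9
N_t over t=0..7: 0:0 1:1 2:2 3:3 4:3 5:3 6:4 7:5

5


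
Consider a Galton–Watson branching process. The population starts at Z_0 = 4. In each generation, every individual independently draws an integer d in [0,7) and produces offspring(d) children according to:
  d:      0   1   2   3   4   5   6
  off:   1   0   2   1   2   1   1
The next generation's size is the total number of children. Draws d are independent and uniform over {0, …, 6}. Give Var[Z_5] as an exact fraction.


Outcome values over d=0..6: [1, 0, 2, 1, 2, 1, 1]
Σy = 8, Σy² = 12, M = 7
μ = 8/7 = 8/7,  σ² = 12/7 − (8/7)² = 20/49
V_0 = 0, E_0 = 4
V_1 = 20/49·E_0 + (8/7)²·V_0 = 80/49;  E_1 = 32/7
V_2 = 20/49·E_1 + (8/7)²·V_1 = 9600/2401;  E_2 = 256/49
V_3 = 20/49·E_2 + (8/7)²·V_2 = 865280/117649;  E_3 = 2048/343
V_4 = 20/49·E_3 + (8/7)²·V_3 = 69427200/5764801;  E_4 = 16384/2401
V_5 = 20/49·E_4 + (8/7)²·V_4 = 5230100480/282475249;  E_5 = 131072/16807

5230100480/282475249


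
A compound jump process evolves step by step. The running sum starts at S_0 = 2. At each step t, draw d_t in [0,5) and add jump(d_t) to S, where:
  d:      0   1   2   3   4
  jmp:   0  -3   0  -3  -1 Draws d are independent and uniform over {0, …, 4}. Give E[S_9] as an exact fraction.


Outcome values over d=0..4: [0, -3, 0, -3, -1]
Σy = -7, Σy² = 19, M = 5
μ = -7/5 = -7/5,  σ² = 19/5 − (-7/5)² = 46/25
E[S_9] = 2 + 9·(-7/5) = -53/5

-53/5


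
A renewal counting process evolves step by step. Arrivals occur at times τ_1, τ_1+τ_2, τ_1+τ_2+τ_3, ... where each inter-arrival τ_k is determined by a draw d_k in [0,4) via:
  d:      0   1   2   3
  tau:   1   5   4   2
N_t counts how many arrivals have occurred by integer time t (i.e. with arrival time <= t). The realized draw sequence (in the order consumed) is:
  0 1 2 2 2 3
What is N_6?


draw d_1=0: τ_1=1, arrival time A_1=1
draw d_2=1: τ_2=5, arrival time A_2=6
draw d_3=2: τ_3=4, arrival time A_3=10
draw d_4=2: τ_4=4, arrival time A_4=14
draw d_5=2: τ_5=4, arrival time A_5=18
draw d_6=3: τ_6=2, arrival time A_6=20
N_t over t=0..6: 0:0 1:1 2:1 3:1 4:1 5:1 6:2

2


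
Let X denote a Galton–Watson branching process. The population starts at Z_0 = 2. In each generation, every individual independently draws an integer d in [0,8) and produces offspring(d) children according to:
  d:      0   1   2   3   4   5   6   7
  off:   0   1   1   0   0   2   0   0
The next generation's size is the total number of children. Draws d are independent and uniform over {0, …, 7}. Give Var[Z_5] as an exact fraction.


Outcome values over d=0..7: [0, 1, 1, 0, 0, 2, 0, 0]
Σy = 4, Σy² = 6, M = 8
μ = 4/8 = 1/2,  σ² = 6/8 − (1/2)² = 1/2
V_0 = 0, E_0 = 2
V_1 = 1/2·E_0 + (1/2)²·V_0 = 1;  E_1 = 1
V_2 = 1/2·E_1 + (1/2)²·V_1 = 3/4;  E_2 = 1/2
V_3 = 1/2·E_2 + (1/2)²·V_2 = 7/16;  E_3 = 1/4
V_4 = 1/2·E_3 + (1/2)²·V_3 = 15/64;  E_4 = 1/8
V_5 = 1/2·E_4 + (1/2)²·V_4 = 31/256;  E_5 = 1/16

31/256


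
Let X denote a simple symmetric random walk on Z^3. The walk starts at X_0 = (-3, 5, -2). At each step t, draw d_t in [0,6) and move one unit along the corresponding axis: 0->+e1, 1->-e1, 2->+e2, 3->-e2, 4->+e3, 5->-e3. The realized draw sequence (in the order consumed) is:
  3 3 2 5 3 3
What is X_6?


(-3, 2, -3)

t=0: X=(-3, 5, -2), d=3 → -e2, X_1=(-3, 4, -2)
t=1: X=(-3, 4, -2), d=3 → -e2, X_2=(-3, 3, -2)
t=2: X=(-3, 3, -2), d=2 → +e2, X_3=(-3, 4, -2)
t=3: X=(-3, 4, -2), d=5 → -e3, X_4=(-3, 4, -3)
t=4: X=(-3, 4, -3), d=3 → -e2, X_5=(-3, 3, -3)
t=5: X=(-3, 3, -3), d=3 → -e2, X_6=(-3, 2, -3)


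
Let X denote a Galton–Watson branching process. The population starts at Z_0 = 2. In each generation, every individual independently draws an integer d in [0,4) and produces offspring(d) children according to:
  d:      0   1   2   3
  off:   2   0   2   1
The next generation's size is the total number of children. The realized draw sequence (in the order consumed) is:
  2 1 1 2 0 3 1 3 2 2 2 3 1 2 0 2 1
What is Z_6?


6

gen 0: Z_0=2, draws=[2, 1], offspring=[2, 0], Z_1=2
gen 1: Z_1=2, draws=[1, 2], offspring=[0, 2], Z_2=2
gen 2: Z_2=2, draws=[0, 3], offspring=[2, 1], Z_3=3
gen 3: Z_3=3, draws=[1, 3, 2], offspring=[0, 1, 2], Z_4=3
gen 4: Z_4=3, draws=[2, 2, 3], offspring=[2, 2, 1], Z_5=5
gen 5: Z_5=5, draws=[1, 2, 0, 2, 1], offspring=[0, 2, 2, 2, 0], Z_6=6


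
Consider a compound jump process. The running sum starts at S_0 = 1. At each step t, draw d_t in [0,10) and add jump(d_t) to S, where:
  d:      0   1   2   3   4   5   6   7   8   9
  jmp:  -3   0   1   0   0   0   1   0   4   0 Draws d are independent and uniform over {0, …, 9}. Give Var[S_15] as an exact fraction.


Outcome values over d=0..9: [-3, 0, 1, 0, 0, 0, 1, 0, 4, 0]
Σy = 3, Σy² = 27, M = 10
μ = 3/10 = 3/10,  σ² = 27/10 − (3/10)² = 261/100
Independent increments: Var[S_15] = 15·σ² = 15·(261/100) = 783/20

783/20


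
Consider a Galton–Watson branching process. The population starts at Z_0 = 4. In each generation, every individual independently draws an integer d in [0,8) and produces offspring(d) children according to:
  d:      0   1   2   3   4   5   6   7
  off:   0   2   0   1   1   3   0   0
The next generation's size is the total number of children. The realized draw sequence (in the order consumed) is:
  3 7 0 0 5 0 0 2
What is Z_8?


0

gen 0: Z_0=4, draws=[3, 7, 0, 0], offspring=[1, 0, 0, 0], Z_1=1
gen 1: Z_1=1, draws=[5], offspring=[3], Z_2=3
gen 2: Z_2=3, draws=[0, 0, 2], offspring=[0, 0, 0], Z_3=0
gen 3: Z_3=0, draws=[], offspring=[], Z_4=0
gen 4: Z_4=0, draws=[], offspring=[], Z_5=0
gen 5: Z_5=0, draws=[], offspring=[], Z_6=0
gen 6: Z_6=0, draws=[], offspring=[], Z_7=0
gen 7: Z_7=0, draws=[], offspring=[], Z_8=0


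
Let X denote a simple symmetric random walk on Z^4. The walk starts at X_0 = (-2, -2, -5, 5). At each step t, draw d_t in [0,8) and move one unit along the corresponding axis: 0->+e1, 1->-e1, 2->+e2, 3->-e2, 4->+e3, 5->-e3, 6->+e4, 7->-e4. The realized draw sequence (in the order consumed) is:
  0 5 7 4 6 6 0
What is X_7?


t=0: X=(-2, -2, -5, 5), d=0 → +e1, X_1=(-1, -2, -5, 5)
t=1: X=(-1, -2, -5, 5), d=5 → -e3, X_2=(-1, -2, -6, 5)
t=2: X=(-1, -2, -6, 5), d=7 → -e4, X_3=(-1, -2, -6, 4)
t=3: X=(-1, -2, -6, 4), d=4 → +e3, X_4=(-1, -2, -5, 4)
t=4: X=(-1, -2, -5, 4), d=6 → +e4, X_5=(-1, -2, -5, 5)
t=5: X=(-1, -2, -5, 5), d=6 → +e4, X_6=(-1, -2, -5, 6)
t=6: X=(-1, -2, -5, 6), d=0 → +e1, X_7=(0, -2, -5, 6)

(0, -2, -5, 6)


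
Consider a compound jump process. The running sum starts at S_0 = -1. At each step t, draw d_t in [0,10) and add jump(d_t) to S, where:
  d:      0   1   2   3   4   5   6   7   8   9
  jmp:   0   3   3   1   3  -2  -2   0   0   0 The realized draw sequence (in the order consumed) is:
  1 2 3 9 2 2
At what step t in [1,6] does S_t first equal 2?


t=0: S=-1, d=1, jump=3, S_1=2
t=1: S=2, d=2, jump=3, S_2=5
t=2: S=5, d=3, jump=1, S_3=6
t=3: S=6, d=9, jump=0, S_4=6
t=4: S=6, d=2, jump=3, S_5=9
t=5: S=9, d=2, jump=3, S_6=12

1


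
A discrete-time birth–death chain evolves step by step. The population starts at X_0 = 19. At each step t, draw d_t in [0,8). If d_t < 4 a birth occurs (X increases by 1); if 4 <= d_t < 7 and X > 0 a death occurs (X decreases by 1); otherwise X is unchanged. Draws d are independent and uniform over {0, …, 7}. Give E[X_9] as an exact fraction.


X can drop by at most 1 per step and X_0 = 19 > T = 9, so X_t >= 19 − t >= 10 > 0 for every t <= 9: the floor at 0 (the 'and X > 0' condition) never binds. Hence X_9 = X_0 + Σ_{t<9} Y_t with i.i.d. increments Y_t = y(d_t) ∈ {+1, −1, 0}.
Outcome values over d=0..7: [1, 1, 1, 1, -1, -1, -1, 0]
Σy = 1, Σy² = 7, M = 8
μ = 1/8 = 1/8,  σ² = 7/8 − (1/8)² = 55/64
E[X_9] = 19 + 9·(1/8) = 161/8

161/8


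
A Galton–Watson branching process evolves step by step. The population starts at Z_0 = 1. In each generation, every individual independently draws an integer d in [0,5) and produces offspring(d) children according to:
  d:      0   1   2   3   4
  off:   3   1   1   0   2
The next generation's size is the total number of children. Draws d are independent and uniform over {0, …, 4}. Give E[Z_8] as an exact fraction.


5764801/390625

Outcome values over d=0..4: [3, 1, 1, 0, 2]
Σy = 7, Σy² = 15, M = 5
μ = 7/5 = 7/5,  σ² = 15/5 − (7/5)² = 26/25
E[Z_0] = 1
E[Z_1] = 7/5·E[Z_0] = 7/5
E[Z_2] = 7/5·E[Z_1] = 49/25
E[Z_3] = 7/5·E[Z_2] = 343/125
E[Z_4] = 7/5·E[Z_3] = 2401/625
E[Z_5] = 7/5·E[Z_4] = 16807/3125
E[Z_6] = 7/5·E[Z_5] = 117649/15625
E[Z_7] = 7/5·E[Z_6] = 823543/78125
E[Z_8] = 7/5·E[Z_7] = 5764801/390625


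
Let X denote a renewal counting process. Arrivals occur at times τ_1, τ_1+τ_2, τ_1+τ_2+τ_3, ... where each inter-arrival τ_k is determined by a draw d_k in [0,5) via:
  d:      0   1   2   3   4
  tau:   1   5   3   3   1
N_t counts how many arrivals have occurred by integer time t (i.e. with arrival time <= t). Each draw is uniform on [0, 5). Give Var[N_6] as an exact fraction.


214974324/244140625

Inter-arrival values over d=0..4: [1, 5, 3, 3, 1]
Each d has probability 1/5, so the pmf of τ is: f(1) = 2/5, f(3) = 2/5, f(5) = 1/5
Let p_n(j) = P(N_n = j), with p_0 = [1]. Condition on τ_1: p_n(0) = P(τ > n), and for j >= 1, p_n(j) = Σ_{k<=n} f(k)·p_{n−k}(j−1)
p_1 = [3/5, 2/5]  (j = 0..1)
p_2 = [3/5, 6/25, 4/25]  (j = 0..2)
p_3 = [1/5, 16/25, 12/125, 8/125]  (j = 0..3)
p_4 = [1/5, 8/25, 52/125, 24/625, 16/625]  (j = 0..4)
p_5 = [0, 13/25, 28/125, 144/625, 48/3125, 32/3125]  (j = 0..5)
p_6 = [0, 1/5, 68/125, 16/125, 368/3125, 96/15625, 64/15625]  (j = 0..6)
E[N_6] = Σ j·p_6(j) = 34349/15625;  E[N_6²] = Σ j²·p_6(j) = 89269/15625
Var[N_6] = 89269/15625 − (34349/15625)² = 214974324/244140625


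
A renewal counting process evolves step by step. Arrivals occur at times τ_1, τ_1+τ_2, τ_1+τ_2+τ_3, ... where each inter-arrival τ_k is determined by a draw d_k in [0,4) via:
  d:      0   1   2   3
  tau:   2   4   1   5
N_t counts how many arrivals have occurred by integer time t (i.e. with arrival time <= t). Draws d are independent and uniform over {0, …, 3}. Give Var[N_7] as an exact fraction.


Inter-arrival values over d=0..3: [2, 4, 1, 5]
Each d has probability 1/4, so the pmf of τ is: f(1) = 1/4, f(2) = 1/4, f(4) = 1/4, f(5) = 1/4
Let p_n(j) = P(N_n = j), with p_0 = [1]. Condition on τ_1: p_n(0) = P(τ > n), and for j >= 1, p_n(j) = Σ_{k<=n} f(k)·p_{n−k}(j−1)
p_1 = [3/4, 1/4]  (j = 0..1)
p_2 = [1/2, 7/16, 1/16]  (j = 0..2)
p_3 = [1/2, 5/16, 11/64, 1/64]  (j = 0..3)
p_4 = [1/4, 1/2, 3/16, 15/256, 1/256]  (j = 0..4)
p_5 = [0, 5/8, 17/64, 23/256, 19/1024, 1/1024]  (j = 0..5)
p_6 = [0, 3/8, 29/64, 33/256, 19/512, 23/4096, 1/4096]  (j = 0..6)
p_7 = [0, 1/4, 7/16, 61/256, 15/256, 57/4096, 27/16384, 1/16384]  (j = 0..7)
E[N_7] = Σ j·p_7(j) = 35293/16384;  E[N_7²] = Σ j²·p_7(j) = 89985/16384
Var[N_7] = 89985/16384 − (35293/16384)² = 228718391/268435456

228718391/268435456


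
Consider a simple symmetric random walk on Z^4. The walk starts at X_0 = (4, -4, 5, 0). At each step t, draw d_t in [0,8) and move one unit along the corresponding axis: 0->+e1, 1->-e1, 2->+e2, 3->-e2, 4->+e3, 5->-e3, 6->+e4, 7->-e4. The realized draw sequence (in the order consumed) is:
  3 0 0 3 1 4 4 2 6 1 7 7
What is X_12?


(4, -5, 7, -1)

t=0: X=(4, -4, 5, 0), d=3 → -e2, X_1=(4, -5, 5, 0)
t=1: X=(4, -5, 5, 0), d=0 → +e1, X_2=(5, -5, 5, 0)
t=2: X=(5, -5, 5, 0), d=0 → +e1, X_3=(6, -5, 5, 0)
t=3: X=(6, -5, 5, 0), d=3 → -e2, X_4=(6, -6, 5, 0)
t=4: X=(6, -6, 5, 0), d=1 → -e1, X_5=(5, -6, 5, 0)
t=5: X=(5, -6, 5, 0), d=4 → +e3, X_6=(5, -6, 6, 0)
t=6: X=(5, -6, 6, 0), d=4 → +e3, X_7=(5, -6, 7, 0)
t=7: X=(5, -6, 7, 0), d=2 → +e2, X_8=(5, -5, 7, 0)
t=8: X=(5, -5, 7, 0), d=6 → +e4, X_9=(5, -5, 7, 1)
t=9: X=(5, -5, 7, 1), d=1 → -e1, X_10=(4, -5, 7, 1)
t=10: X=(4, -5, 7, 1), d=7 → -e4, X_11=(4, -5, 7, 0)
t=11: X=(4, -5, 7, 0), d=7 → -e4, X_12=(4, -5, 7, -1)


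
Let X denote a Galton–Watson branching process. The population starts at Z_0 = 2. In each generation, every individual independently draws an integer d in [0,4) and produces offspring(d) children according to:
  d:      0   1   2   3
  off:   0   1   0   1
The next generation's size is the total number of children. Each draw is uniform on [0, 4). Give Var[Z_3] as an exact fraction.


Outcome values over d=0..3: [0, 1, 0, 1]
Σy = 2, Σy² = 2, M = 4
μ = 2/4 = 1/2,  σ² = 2/4 − (1/2)² = 1/4
V_0 = 0, E_0 = 2
V_1 = 1/4·E_0 + (1/2)²·V_0 = 1/2;  E_1 = 1
V_2 = 1/4·E_1 + (1/2)²·V_1 = 3/8;  E_2 = 1/2
V_3 = 1/4·E_2 + (1/2)²·V_2 = 7/32;  E_3 = 1/4

7/32


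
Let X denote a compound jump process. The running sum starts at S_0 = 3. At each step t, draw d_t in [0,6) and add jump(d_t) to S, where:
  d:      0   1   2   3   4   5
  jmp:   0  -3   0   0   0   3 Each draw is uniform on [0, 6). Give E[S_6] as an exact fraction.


Outcome values over d=0..5: [0, -3, 0, 0, 0, 3]
Σy = 0, Σy² = 18, M = 6
μ = 0/6 = 0,  σ² = 18/6 − (0)² = 3
E[S_6] = 3 + 6·(0) = 3

3


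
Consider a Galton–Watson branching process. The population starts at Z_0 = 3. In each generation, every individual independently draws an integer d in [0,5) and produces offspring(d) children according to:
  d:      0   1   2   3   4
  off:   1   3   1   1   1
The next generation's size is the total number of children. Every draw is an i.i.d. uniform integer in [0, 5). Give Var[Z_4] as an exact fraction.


14620032/390625

Outcome values over d=0..4: [1, 3, 1, 1, 1]
Σy = 7, Σy² = 13, M = 5
μ = 7/5 = 7/5,  σ² = 13/5 − (7/5)² = 16/25
V_0 = 0, E_0 = 3
V_1 = 16/25·E_0 + (7/5)²·V_0 = 48/25;  E_1 = 21/5
V_2 = 16/25·E_1 + (7/5)²·V_1 = 4032/625;  E_2 = 147/25
V_3 = 16/25·E_2 + (7/5)²·V_2 = 256368/15625;  E_3 = 1029/125
V_4 = 16/25·E_3 + (7/5)²·V_3 = 14620032/390625;  E_4 = 7203/625


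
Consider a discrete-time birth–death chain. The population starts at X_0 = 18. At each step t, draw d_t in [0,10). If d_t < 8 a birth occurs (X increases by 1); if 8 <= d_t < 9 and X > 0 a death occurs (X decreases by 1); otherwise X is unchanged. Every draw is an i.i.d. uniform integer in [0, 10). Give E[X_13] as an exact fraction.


271/10

X can drop by at most 1 per step and X_0 = 18 > T = 13, so X_t >= 18 − t >= 5 > 0 for every t <= 13: the floor at 0 (the 'and X > 0' condition) never binds. Hence X_13 = X_0 + Σ_{t<13} Y_t with i.i.d. increments Y_t = y(d_t) ∈ {+1, −1, 0}.
Outcome values over d=0..9: [1, 1, 1, 1, 1, 1, 1, 1, -1, 0]
Σy = 7, Σy² = 9, M = 10
μ = 7/10 = 7/10,  σ² = 9/10 − (7/10)² = 41/100
E[X_13] = 18 + 13·(7/10) = 271/10


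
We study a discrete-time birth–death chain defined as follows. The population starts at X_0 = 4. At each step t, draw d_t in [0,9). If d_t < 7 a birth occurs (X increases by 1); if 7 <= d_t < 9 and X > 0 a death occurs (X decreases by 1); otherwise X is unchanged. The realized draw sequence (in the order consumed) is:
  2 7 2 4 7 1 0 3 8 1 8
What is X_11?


t=0: X=4, d=2 → birth, X_1=5
t=1: X=5, d=7 → death, X_2=4
t=2: X=4, d=2 → birth, X_3=5
t=3: X=5, d=4 → birth, X_4=6
t=4: X=6, d=7 → death, X_5=5
t=5: X=5, d=1 → birth, X_6=6
t=6: X=6, d=0 → birth, X_7=7
t=7: X=7, d=3 → birth, X_8=8
t=8: X=8, d=8 → death, X_9=7
t=9: X=7, d=1 → birth, X_10=8
t=10: X=8, d=8 → death, X_11=7

7


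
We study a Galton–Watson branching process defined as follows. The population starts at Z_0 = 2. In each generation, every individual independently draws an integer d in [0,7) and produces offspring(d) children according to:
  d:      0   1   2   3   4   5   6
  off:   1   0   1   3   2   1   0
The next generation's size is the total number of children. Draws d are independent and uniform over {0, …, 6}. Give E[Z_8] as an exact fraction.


Outcome values over d=0..6: [1, 0, 1, 3, 2, 1, 0]
Σy = 8, Σy² = 16, M = 7
μ = 8/7 = 8/7,  σ² = 16/7 − (8/7)² = 48/49
E[Z_0] = 2
E[Z_1] = 8/7·E[Z_0] = 16/7
E[Z_2] = 8/7·E[Z_1] = 128/49
E[Z_3] = 8/7·E[Z_2] = 1024/343
E[Z_4] = 8/7·E[Z_3] = 8192/2401
E[Z_5] = 8/7·E[Z_4] = 65536/16807
E[Z_6] = 8/7·E[Z_5] = 524288/117649
E[Z_7] = 8/7·E[Z_6] = 4194304/823543
E[Z_8] = 8/7·E[Z_7] = 33554432/5764801

33554432/5764801


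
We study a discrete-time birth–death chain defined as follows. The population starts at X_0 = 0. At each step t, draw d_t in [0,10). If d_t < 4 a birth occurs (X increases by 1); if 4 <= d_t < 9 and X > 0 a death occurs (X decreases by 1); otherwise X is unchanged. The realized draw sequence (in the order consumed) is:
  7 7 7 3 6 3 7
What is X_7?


0

t=0: X=0, d=7 → hold, X_1=0
t=1: X=0, d=7 → hold, X_2=0
t=2: X=0, d=7 → hold, X_3=0
t=3: X=0, d=3 → birth, X_4=1
t=4: X=1, d=6 → death, X_5=0
t=5: X=0, d=3 → birth, X_6=1
t=6: X=1, d=7 → death, X_7=0


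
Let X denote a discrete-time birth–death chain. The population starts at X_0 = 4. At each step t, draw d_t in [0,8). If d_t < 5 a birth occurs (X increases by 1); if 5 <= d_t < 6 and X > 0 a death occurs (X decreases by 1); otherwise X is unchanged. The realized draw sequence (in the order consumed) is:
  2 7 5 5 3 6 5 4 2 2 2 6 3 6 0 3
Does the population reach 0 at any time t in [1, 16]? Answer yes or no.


no

t=0: X=4, d=2 → birth, X_1=5
t=1: X=5, d=7 → hold, X_2=5
t=2: X=5, d=5 → death, X_3=4
t=3: X=4, d=5 → death, X_4=3
t=4: X=3, d=3 → birth, X_5=4
t=5: X=4, d=6 → hold, X_6=4
t=6: X=4, d=5 → death, X_7=3
t=7: X=3, d=4 → birth, X_8=4
t=8: X=4, d=2 → birth, X_9=5
t=9: X=5, d=2 → birth, X_10=6
t=10: X=6, d=2 → birth, X_11=7
t=11: X=7, d=6 → hold, X_12=7
t=12: X=7, d=3 → birth, X_13=8
t=13: X=8, d=6 → hold, X_14=8
t=14: X=8, d=0 → birth, X_15=9
t=15: X=9, d=3 → birth, X_16=10


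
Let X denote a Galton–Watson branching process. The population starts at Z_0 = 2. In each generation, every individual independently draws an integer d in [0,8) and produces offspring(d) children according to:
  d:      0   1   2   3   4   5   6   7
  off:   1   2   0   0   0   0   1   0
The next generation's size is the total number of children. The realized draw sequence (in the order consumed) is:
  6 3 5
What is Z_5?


gen 0: Z_0=2, draws=[6, 3], offspring=[1, 0], Z_1=1
gen 1: Z_1=1, draws=[5], offspring=[0], Z_2=0
gen 2: Z_2=0, draws=[], offspring=[], Z_3=0
gen 3: Z_3=0, draws=[], offspring=[], Z_4=0
gen 4: Z_4=0, draws=[], offspring=[], Z_5=0

0


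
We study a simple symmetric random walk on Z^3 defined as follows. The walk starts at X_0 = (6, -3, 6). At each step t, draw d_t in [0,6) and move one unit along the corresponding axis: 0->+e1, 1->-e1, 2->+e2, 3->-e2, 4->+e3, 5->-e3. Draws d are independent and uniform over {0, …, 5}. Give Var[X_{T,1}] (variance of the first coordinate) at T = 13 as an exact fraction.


Outcome values over d=0..5: [1, -1, 0, 0, 0, 0]
Σy = 0, Σy² = 2, M = 6
μ = 0/6 = 0,  σ² = 2/6 − (0)² = 1/3
Independent increments: Var[X_13] = 13·σ² = 13·(1/3) = 13/3

13/3


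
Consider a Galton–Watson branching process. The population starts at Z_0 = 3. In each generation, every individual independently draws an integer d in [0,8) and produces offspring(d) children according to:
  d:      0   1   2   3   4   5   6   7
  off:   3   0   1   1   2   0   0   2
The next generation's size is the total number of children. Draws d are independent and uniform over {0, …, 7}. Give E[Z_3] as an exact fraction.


2187/512

Outcome values over d=0..7: [3, 0, 1, 1, 2, 0, 0, 2]
Σy = 9, Σy² = 19, M = 8
μ = 9/8 = 9/8,  σ² = 19/8 − (9/8)² = 71/64
E[Z_0] = 3
E[Z_1] = 9/8·E[Z_0] = 27/8
E[Z_2] = 9/8·E[Z_1] = 243/64
E[Z_3] = 9/8·E[Z_2] = 2187/512


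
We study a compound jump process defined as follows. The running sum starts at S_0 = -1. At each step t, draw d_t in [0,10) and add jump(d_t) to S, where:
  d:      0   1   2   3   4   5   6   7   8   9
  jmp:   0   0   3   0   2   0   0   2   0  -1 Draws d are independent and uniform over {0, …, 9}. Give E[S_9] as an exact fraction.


22/5

Outcome values over d=0..9: [0, 0, 3, 0, 2, 0, 0, 2, 0, -1]
Σy = 6, Σy² = 18, M = 10
μ = 6/10 = 3/5,  σ² = 18/10 − (3/5)² = 36/25
E[S_9] = -1 + 9·(3/5) = 22/5


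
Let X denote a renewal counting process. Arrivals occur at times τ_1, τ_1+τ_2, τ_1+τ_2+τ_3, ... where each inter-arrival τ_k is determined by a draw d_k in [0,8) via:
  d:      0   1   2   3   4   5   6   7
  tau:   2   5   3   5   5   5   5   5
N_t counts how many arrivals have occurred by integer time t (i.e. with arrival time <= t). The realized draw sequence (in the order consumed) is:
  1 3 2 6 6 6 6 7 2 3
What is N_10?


2

draw d_1=1: τ_1=5, arrival time A_1=5
draw d_2=3: τ_2=5, arrival time A_2=10
draw d_3=2: τ_3=3, arrival time A_3=13
draw d_4=6: τ_4=5, arrival time A_4=18
draw d_5=6: τ_5=5, arrival time A_5=23
draw d_6=6: τ_6=5, arrival time A_6=28
draw d_7=6: τ_7=5, arrival time A_7=33
draw d_8=7: τ_8=5, arrival time A_8=38
draw d_9=2: τ_9=3, arrival time A_9=41
draw d_10=3: τ_10=5, arrival time A_10=46
N_t over t=0..10: 0:0 1:0 2:0 3:0 4:0 5:1 6:1 7:1 8:1 9:1 10:2


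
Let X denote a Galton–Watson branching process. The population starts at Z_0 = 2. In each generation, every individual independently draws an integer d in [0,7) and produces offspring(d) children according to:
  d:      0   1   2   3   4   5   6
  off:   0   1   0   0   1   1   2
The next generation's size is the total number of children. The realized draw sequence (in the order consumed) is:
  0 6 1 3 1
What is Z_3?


1

gen 0: Z_0=2, draws=[0, 6], offspring=[0, 2], Z_1=2
gen 1: Z_1=2, draws=[1, 3], offspring=[1, 0], Z_2=1
gen 2: Z_2=1, draws=[1], offspring=[1], Z_3=1


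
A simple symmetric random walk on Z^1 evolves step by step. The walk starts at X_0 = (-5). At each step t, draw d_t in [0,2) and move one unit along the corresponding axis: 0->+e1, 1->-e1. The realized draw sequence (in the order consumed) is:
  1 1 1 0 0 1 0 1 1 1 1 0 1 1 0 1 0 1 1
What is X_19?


(-12)

t=0: X=(-5), d=1 → -e1, X_1=(-6)
t=1: X=(-6), d=1 → -e1, X_2=(-7)
t=2: X=(-7), d=1 → -e1, X_3=(-8)
t=3: X=(-8), d=0 → +e1, X_4=(-7)
t=4: X=(-7), d=0 → +e1, X_5=(-6)
t=5: X=(-6), d=1 → -e1, X_6=(-7)
t=6: X=(-7), d=0 → +e1, X_7=(-6)
t=7: X=(-6), d=1 → -e1, X_8=(-7)
t=8: X=(-7), d=1 → -e1, X_9=(-8)
t=9: X=(-8), d=1 → -e1, X_10=(-9)
t=10: X=(-9), d=1 → -e1, X_11=(-10)
t=11: X=(-10), d=0 → +e1, X_12=(-9)
t=12: X=(-9), d=1 → -e1, X_13=(-10)
t=13: X=(-10), d=1 → -e1, X_14=(-11)
t=14: X=(-11), d=0 → +e1, X_15=(-10)
t=15: X=(-10), d=1 → -e1, X_16=(-11)
t=16: X=(-11), d=0 → +e1, X_17=(-10)
t=17: X=(-10), d=1 → -e1, X_18=(-11)
t=18: X=(-11), d=1 → -e1, X_19=(-12)


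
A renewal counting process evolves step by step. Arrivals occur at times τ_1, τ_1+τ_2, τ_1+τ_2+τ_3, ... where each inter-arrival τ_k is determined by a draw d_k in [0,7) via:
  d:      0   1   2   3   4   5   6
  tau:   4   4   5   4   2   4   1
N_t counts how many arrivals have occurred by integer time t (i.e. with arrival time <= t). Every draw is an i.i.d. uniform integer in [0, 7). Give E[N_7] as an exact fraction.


1351225/823543

Inter-arrival values over d=0..6: [4, 4, 5, 4, 2, 4, 1]
Each d has probability 1/7, so the pmf of τ is: f(1) = 1/7, f(2) = 1/7, f(4) = 4/7, f(5) = 1/7
Renewal equation for m(n) = E[N_n]: condition on τ_1 = k (if k <= n, one arrival plus a fresh copy on the remaining n−k steps): m(n) = F(n) + Σ_{k<=n} f(k)·m(n−k), where F(n) = P(τ <= n) and m(0) = 0
m(1) = F(1) = 1/7
m(2) = F(2) + f(1)·m(1) = 2/7 + 1/7·1/7 = 15/49
m(3) = F(3) + f(1)·m(2) + f(2)·m(1) = 2/7 + 1/7·15/49 + 1/7·1/7 = 120/343
m(4) = F(4) + f(1)·m(3) + f(2)·m(2) = 6/7 + 1/7·120/343 + 1/7·15/49 = 2283/2401
m(5) = F(5) + f(1)·m(4) + f(2)·m(3) + f(4)·m(1) = 1 + 1/7·2283/2401 + 1/7·120/343 + 4/7·1/7 = 21302/16807
m(6) = F(6) + f(1)·m(5) + f(2)·m(4) + f(4)·m(2) + f(5)·m(1) = 1 + 1/7·21302/16807 + 1/7·2283/2401 + 4/7·15/49 + 1/7·1/7 = 177913/117649
m(7) = F(7) + f(1)·m(6) + f(2)·m(5) + f(4)·m(3) + f(5)·m(2) = 1 + 1/7·177913/117649 + 1/7·21302/16807 + 4/7·120/343 + 1/7·15/49 = 1351225/823543
E[N_7] = m(7) = 1351225/823543


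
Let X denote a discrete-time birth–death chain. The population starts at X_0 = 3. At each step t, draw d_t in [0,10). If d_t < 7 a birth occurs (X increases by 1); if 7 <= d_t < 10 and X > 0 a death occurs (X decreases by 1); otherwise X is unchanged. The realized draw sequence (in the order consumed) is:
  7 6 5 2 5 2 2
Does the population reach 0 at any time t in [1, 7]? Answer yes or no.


no

t=0: X=3, d=7 → death, X_1=2
t=1: X=2, d=6 → birth, X_2=3
t=2: X=3, d=5 → birth, X_3=4
t=3: X=4, d=2 → birth, X_4=5
t=4: X=5, d=5 → birth, X_5=6
t=5: X=6, d=2 → birth, X_6=7
t=6: X=7, d=2 → birth, X_7=8


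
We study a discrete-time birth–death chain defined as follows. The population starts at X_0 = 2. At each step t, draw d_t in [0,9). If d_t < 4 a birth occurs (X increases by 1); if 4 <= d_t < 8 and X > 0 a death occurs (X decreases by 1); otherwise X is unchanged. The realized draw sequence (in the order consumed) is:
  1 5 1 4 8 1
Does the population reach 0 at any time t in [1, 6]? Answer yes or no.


no

t=0: X=2, d=1 → birth, X_1=3
t=1: X=3, d=5 → death, X_2=2
t=2: X=2, d=1 → birth, X_3=3
t=3: X=3, d=4 → death, X_4=2
t=4: X=2, d=8 → hold, X_5=2
t=5: X=2, d=1 → birth, X_6=3


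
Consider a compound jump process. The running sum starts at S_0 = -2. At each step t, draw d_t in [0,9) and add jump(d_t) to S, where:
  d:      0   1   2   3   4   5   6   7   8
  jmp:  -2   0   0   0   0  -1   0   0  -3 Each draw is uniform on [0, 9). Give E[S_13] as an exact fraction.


-32/3

Outcome values over d=0..8: [-2, 0, 0, 0, 0, -1, 0, 0, -3]
Σy = -6, Σy² = 14, M = 9
μ = -6/9 = -2/3,  σ² = 14/9 − (-2/3)² = 10/9
E[S_13] = -2 + 13·(-2/3) = -32/3


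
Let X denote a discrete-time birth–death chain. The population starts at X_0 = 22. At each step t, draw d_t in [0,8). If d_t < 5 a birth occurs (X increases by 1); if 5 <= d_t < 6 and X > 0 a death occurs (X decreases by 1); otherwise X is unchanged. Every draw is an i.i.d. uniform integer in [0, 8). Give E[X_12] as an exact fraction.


X can drop by at most 1 per step and X_0 = 22 > T = 12, so X_t >= 22 − t >= 10 > 0 for every t <= 12: the floor at 0 (the 'and X > 0' condition) never binds. Hence X_12 = X_0 + Σ_{t<12} Y_t with i.i.d. increments Y_t = y(d_t) ∈ {+1, −1, 0}.
Outcome values over d=0..7: [1, 1, 1, 1, 1, -1, 0, 0]
Σy = 4, Σy² = 6, M = 8
μ = 4/8 = 1/2,  σ² = 6/8 − (1/2)² = 1/2
E[X_12] = 22 + 12·(1/2) = 28

28
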